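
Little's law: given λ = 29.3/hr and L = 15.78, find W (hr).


W = L/λ = 15.78/29.3 = 0.5386 hr

Final: 0.5386 hr


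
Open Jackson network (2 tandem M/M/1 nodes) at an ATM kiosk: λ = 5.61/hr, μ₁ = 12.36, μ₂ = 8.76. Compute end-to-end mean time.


Each node sees arrival rate λ = 5.61/hr (tandem ⇒ throughput preserved).
W₁ = 1/(μ₁−λ) = 1/(12.36−5.61) = 0.14815 hr
W₂ = 1/(μ₂−λ) = 1/(8.76−5.61) = 0.31746 hr
W_total = W₁ + W₂ = 0.14815 + 0.31746 = 0.46561 hr

Final: 0.46561 hr


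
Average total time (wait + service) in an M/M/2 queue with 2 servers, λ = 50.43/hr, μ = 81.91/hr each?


a = 0.6157; ρ = 0.3078; P₀ = 0.529242
Lq = P₀·a^c·ρ/(c!(1−ρ)²) = 0.06445
Wq = Lq/λ = 0.06445/50.43 = 0.001278 hr
W = Wq + 1/μ = 0.001278 + 0.01221 = 0.01349 hr

Final: 0.01349 hr


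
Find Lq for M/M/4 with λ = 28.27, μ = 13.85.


a = λ/μ = 2.0412; ρ = a/4 = 0.5103
P₀ = 0.124711
Lq = P₀·a^c·ρ / (c!·(1−ρ)²) = 0.124711·17.35818·0.5103/(24·0.23982)
= 0.19193

Final: 0.19193


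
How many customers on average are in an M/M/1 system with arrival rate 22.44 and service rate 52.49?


ρ = λ/μ = 22.44/52.49 = 0.4275
L = ρ/(1−ρ) = 0.4275/(1 − 0.4275) = 0.4275/0.5725 = 0.7468

Final: 0.7468


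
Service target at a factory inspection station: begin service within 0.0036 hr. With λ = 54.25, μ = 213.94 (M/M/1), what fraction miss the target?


ρ = 54.25/213.94 = 0.2536
P(Wq > t) = ρ·e^{−(μ−λ)t} = 0.2536·e^{−0.5749}
= 0.2536·0.562770 = 0.142705

Final: 0.142705


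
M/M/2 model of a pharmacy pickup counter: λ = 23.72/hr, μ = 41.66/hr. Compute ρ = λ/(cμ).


ρ = λ/(cμ) = 23.72/(2·41.66) = 23.72/83.32 = 0.2847

Final: 0.2847


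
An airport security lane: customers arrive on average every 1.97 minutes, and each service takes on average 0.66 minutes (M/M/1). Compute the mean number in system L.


λ = 60/1.97 = 30.4569 /hr
μ = 60/0.66 = 90.9091 /hr
ρ = λ/μ = 30.4569/90.9091 = 0.3350
L = ρ/(1−ρ) = 0.3350/0.6650 = 0.5038

Final: 0.5038


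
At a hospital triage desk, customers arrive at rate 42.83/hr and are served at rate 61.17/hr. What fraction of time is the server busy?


ρ = λ/μ = 42.83/61.17 = 0.7002

Final: 0.7002


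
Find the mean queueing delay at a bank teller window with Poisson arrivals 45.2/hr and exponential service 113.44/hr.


ρ = 45.2/113.44 = 0.3984
Wq = ρ/(μ−λ) = 0.3984/(113.44 − 45.2) = 0.3984/68.24 = 0.005839 hr

Final: 0.005839 hr


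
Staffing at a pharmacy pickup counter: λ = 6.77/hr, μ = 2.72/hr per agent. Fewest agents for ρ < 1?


Stability requires cμ > λ ⇔ c > λ/μ.
λ/μ = 6.77/2.72 = 2.4890
Minimum integer c = ⌊2.4890⌋ + 1 = 3
Check: 3·2.72 = 8.16 > 6.77, while 2·2.72 = 5.44 ≤ 6.77

Final: 3 servers


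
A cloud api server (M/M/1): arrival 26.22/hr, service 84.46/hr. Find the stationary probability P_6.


ρ = 26.22/84.46 = 0.3104
P_n = (1−ρ)·ρ^n = (1 − 0.3104)·0.3104^6 = 0.6896·0.0008951 = 0.0006172

Final: 0.0006172


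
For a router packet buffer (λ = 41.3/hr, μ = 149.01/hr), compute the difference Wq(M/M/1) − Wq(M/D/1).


ρ = 41.3/149.01 = 0.2772
Wq(M/M/1) = ρ/(μ−λ) = 0.2772/107.71 = 0.002573 hr
Wq(M/D/1) = ρ/(2(μ−λ)) = 0.001287 hr
Savings = 0.002573 − 0.001287 = 0.001287 hr

Final: 0.001287 hr


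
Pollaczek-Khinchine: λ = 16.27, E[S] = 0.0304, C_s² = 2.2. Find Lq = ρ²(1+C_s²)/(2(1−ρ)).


ρ = λ·E[S] = 16.27·0.0304 = 0.4946
Lq = ρ²(1+C_s²)/(2(1−ρ)) = 0.2446·(1+2.2)/(2·0.5054)
= 0.2446·3.2000/1.0108 = 0.77449

Final: 0.77449


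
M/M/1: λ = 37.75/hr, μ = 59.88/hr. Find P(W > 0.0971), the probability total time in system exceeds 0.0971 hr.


W ~ Exponential(μ−λ) for M/M/1.
μ − λ = 59.88 − 37.75 = 22.1300
P(W > t) = e^{−(μ−λ)t} = e^{−2.1488} = 0.116621

Final: 0.116621


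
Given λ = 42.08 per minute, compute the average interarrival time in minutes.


Mean interarrival time = 1/λ = 1/42.08 minute = 0.02376 minute
In minutes: 0.02376 × 1 = 0.02376 min

Final: 0.02376 min


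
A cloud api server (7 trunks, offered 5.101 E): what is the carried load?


B(7,5.101) = 0.126886 (Erlang-B)
Carried load = a(1 − B) = 5.101·(1 − 0.126886) = 5.101·0.873114 = 4.4538 E

Final: 4.4538 Erlangs


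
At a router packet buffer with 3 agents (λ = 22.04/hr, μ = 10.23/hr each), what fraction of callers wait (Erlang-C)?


a = λ/μ = 2.1544; ρ = a/3 = 0.7181
P₀ = 0.087807 (from M/M/c formula)
C(c,a) = [a^c/(c!(1−ρ))]·P₀ = [10.00018/(6·0.2819)]·0.087807
= 5.91340·0.087807 = 0.519235

Final: 0.519235


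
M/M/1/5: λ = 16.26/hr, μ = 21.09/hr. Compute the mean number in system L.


ρ = 16.26/21.09 = 0.7710
L = ρ[1 − (K+1)ρ^K + Kρ^(K+1)] / [(1−ρ)(1−ρ^(K+1))]
Numerator: 0.7710·(1 − 6·0.272408 + 5·0.210022) = 0.320466
Denominator: (0.2290)·(0.789978) = 0.180920
L = 0.320466/0.180920 = 1.7713

Final: 1.7713


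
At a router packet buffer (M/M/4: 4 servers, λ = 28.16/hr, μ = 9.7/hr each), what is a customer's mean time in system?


a = 2.9031; ρ = 0.7258; P₀ = 0.043502
Lq = P₀·a^c·ρ/(c!(1−ρ)²) = 1.24258
Wq = Lq/λ = 1.24258/28.16 = 0.04413 hr
W = Wq + 1/μ = 0.04413 + 0.10309 = 0.14722 hr

Final: 0.14722 hr


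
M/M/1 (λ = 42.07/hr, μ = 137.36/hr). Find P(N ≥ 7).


ρ = 42.07/137.36 = 0.3063
P(N ≥ n) = ρ^n = 0.3063^7 = 0.0002528

Final: 0.0002528


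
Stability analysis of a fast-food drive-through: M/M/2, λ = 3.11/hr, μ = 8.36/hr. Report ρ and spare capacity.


Total capacity cμ = 2·8.36 = 16.72/hr
ρ = λ/(cμ) = 3.11/16.72 = 0.1860
Stable ⇔ ρ < 1: YES
Spare capacity = cμ − λ = 16.72 − 3.11 = 13.61/hr

Final: ρ = 0.1860; stable; margin = 13.61/hr


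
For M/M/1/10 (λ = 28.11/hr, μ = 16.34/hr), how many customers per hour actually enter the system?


ρ = 1.7203; P_K = (1−ρ)ρ^10/(1−ρ^11) = 0.419787
λ_eff = λ(1 − P_K) = 28.11·(1 − 0.419787) = 28.11·0.580213 = 16.3098 /hr

Final: 16.3098 /hr


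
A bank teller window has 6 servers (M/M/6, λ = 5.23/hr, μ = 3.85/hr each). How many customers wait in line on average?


a = λ/μ = 1.3584; ρ = a/6 = 0.2264
P₀ = 0.257027
Lq = P₀·a^c·ρ / (c!·(1−ρ)²) = 0.257027·6.28414·0.2264/(720·0.59845)
= 0.0008487

Final: 0.0008487


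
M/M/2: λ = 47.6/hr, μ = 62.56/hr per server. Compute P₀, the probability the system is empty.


a = λ/μ = 47.6/62.56 = 0.7609; ρ = a/c = 0.3804
Σ_{k=0}^{1} a^k/k! (terms k=0..1) = 1.00000 + 0.76087 = 1.76087
Tail: a^2/(2!(1−ρ)) = 0.57892/(2·0.6196) = 0.46720
P₀ = 1/(1.76087 + 0.46720) = 1/2.22807 = 0.448819

Final: 0.448819


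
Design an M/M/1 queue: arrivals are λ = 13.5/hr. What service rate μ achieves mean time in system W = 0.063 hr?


W = 1/(μ−λ) ⇒ μ − λ = 1/W = 1/0.063 = 15.8730
μ = λ + 1/W = 13.5 + 15.8730 = 29.3730 per hr

Final: 29.3730 /hr


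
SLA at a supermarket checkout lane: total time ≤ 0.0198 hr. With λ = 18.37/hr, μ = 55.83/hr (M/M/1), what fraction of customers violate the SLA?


W ~ Exponential(μ−λ) for M/M/1.
μ − λ = 55.83 − 18.37 = 37.4600
P(W > t) = e^{−(μ−λ)t} = e^{−0.7417} = 0.476300

Final: 0.476300


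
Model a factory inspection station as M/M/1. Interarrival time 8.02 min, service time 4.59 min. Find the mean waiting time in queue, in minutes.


λ = 60/8.02 = 7.4813 /hr
μ = 60/4.59 = 13.0719 /hr
ρ = λ/μ = 7.4813/13.0719 = 0.5723
Wq = ρ/(μ−λ) = 0.5723/(13.0719−7.4813) = 0.10237 hr
In minutes: 0.10237·60 = 6.142 min

Final: 6.142 min


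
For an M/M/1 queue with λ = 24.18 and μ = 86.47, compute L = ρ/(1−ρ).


ρ = λ/μ = 24.18/86.47 = 0.2796
L = ρ/(1−ρ) = 0.2796/(1 − 0.2796) = 0.2796/0.7204 = 0.3882

Final: 0.3882


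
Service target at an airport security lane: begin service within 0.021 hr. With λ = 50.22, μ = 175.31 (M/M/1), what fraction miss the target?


ρ = 50.22/175.31 = 0.2865
P(Wq > t) = ρ·e^{−(μ−λ)t} = 0.2865·e^{−2.6269}
= 0.2865·0.072303 = 0.020712

Final: 0.020712


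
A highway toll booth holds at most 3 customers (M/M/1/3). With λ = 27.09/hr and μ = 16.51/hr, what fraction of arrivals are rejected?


ρ = λ/μ = 27.09/16.51 = 1.6408
P_K = (1−ρ)ρ^K/(1−ρ^(K+1)) = (-0.6408·4.417594)/(1 − 7.248493)
= -2.830899/-6.248493 = 0.453053

Final: 0.453053


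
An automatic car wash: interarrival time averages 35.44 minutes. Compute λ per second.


λ = 1/(interarrival time) in consistent units.
1 second = 0.0166667 min, so λ = 0.0166667/35.44 = 0.0004703 per second

Final: 0.0004703 /sec


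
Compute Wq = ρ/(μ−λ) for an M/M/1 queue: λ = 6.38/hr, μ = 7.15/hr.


ρ = 6.38/7.15 = 0.8923
Wq = ρ/(μ−λ) = 0.8923/(7.15 − 6.38) = 0.8923/0.7700 = 1.1588 hr

Final: 1.1588 hr


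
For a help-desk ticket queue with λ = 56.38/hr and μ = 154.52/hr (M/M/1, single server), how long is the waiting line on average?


ρ = 56.38/154.52 = 0.3649
Lq = ρ²/(1−ρ) = 0.1331/0.6351 = 0.2096

Final: 0.2096


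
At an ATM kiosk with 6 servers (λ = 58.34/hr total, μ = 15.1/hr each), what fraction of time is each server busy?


ρ = λ/(cμ) = 58.34/(6·15.1) = 58.34/90.60 = 0.6439

Final: 0.6439


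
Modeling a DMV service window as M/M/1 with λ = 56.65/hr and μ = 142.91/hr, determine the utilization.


ρ = λ/μ = 56.65/142.91 = 0.3964

Final: 0.3964


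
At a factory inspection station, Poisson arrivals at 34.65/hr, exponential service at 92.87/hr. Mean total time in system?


W = 1/(μ−λ) = 1/(92.87 − 34.65) = 1/58.22 = 0.01718 hr

Final: 0.01718 hr


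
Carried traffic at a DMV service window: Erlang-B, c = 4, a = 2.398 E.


B(4,2.398) = 0.138483 (Erlang-B)
Carried load = a(1 − B) = 2.398·(1 − 0.138483) = 2.398·0.861517 = 2.0659 E

Final: 2.0659 Erlangs


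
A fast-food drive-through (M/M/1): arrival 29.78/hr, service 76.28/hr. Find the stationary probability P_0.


ρ = 29.78/76.28 = 0.3904
P_n = (1−ρ)·ρ^n = (1 − 0.3904)·0.3904^0 = 0.6096·1.000000 = 0.609596

Final: 0.609596


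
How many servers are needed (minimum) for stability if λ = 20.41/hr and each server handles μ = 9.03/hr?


Stability requires cμ > λ ⇔ c > λ/μ.
λ/μ = 20.41/9.03 = 2.2602
Minimum integer c = ⌊2.2602⌋ + 1 = 3
Check: 3·9.03 = 27.09 > 20.41, while 2·9.03 = 18.06 ≤ 20.41

Final: 3 servers


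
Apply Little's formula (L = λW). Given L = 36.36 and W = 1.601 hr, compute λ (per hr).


λ = L/W = 36.36/1.601 = 22.7108 /hr

Final: 22.7108 /hr


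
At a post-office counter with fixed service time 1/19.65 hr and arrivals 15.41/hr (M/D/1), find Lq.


ρ = 15.41/19.65 = 0.7842
M/D/1: Lq = ρ²/(2(1−ρ)) = 0.6150/(2·0.2158) = 1.42511

Final: 1.42511


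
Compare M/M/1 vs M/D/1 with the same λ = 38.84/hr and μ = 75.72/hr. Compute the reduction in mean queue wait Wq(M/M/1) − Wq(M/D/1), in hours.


ρ = 38.84/75.72 = 0.5129
Wq(M/M/1) = ρ/(μ−λ) = 0.5129/36.88 = 0.01391 hr
Wq(M/D/1) = ρ/(2(μ−λ)) = 0.006954 hr
Savings = 0.01391 − 0.006954 = 0.006954 hr

Final: 0.006954 hr


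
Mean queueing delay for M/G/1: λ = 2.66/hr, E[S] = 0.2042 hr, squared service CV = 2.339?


ρ = λ·E[S] = 2.66·0.2042 = 0.5432
E[S²] = E[S]²(1+C_s²) = 0.2042²·(1+2.339) = 0.139228
Wq = λ·E[S²]/(2(1−ρ)) = 2.66·0.139228/(2·0.4568) = 0.40535 hr

Final: 0.40535 hr


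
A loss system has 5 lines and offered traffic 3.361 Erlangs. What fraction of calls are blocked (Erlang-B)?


B(c,a) = (a^c/c!) / Σ_{k=0}^{c} a^k/k!
a^5/5! = 3.574056
Σ terms (k=0..5): 1.00000 + 3.36100 + 5.64816 + 6.32782 + 5.31695 + 3.57406 = 25.227992
B = 3.574056/25.227992 = 0.141670

Final: 0.141670


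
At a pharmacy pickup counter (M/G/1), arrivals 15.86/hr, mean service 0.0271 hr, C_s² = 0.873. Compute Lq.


ρ = λ·E[S] = 15.86·0.0271 = 0.4298
Lq = ρ²(1+C_s²)/(2(1−ρ)) = 0.1847·(1+0.873)/(2·0.5702)
= 0.1847·1.8730/1.1404 = 0.30341

Final: 0.30341


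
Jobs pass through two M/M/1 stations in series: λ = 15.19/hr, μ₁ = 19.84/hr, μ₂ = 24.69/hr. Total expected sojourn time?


Each node sees arrival rate λ = 15.19/hr (tandem ⇒ throughput preserved).
W₁ = 1/(μ₁−λ) = 1/(19.84−15.19) = 0.21505 hr
W₂ = 1/(μ₂−λ) = 1/(24.69−15.19) = 0.10526 hr
W_total = W₁ + W₂ = 0.21505 + 0.10526 = 0.32032 hr

Final: 0.32032 hr


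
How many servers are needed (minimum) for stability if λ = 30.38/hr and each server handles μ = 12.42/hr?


Stability requires cμ > λ ⇔ c > λ/μ.
λ/μ = 30.38/12.42 = 2.4461
Minimum integer c = ⌊2.4461⌋ + 1 = 3
Check: 3·12.42 = 37.26 > 30.38, while 2·12.42 = 24.84 ≤ 30.38

Final: 3 servers


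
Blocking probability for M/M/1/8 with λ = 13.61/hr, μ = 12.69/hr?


ρ = λ/μ = 13.61/12.69 = 1.0725
P_K = (1−ρ)ρ^K/(1−ρ^(K+1)) = (-0.07250·1.750540)/(1 − 1.877451)
= -0.126911/-0.877451 = 0.144636

Final: 0.144636


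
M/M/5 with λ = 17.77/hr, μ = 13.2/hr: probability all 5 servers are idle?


a = λ/μ = 17.77/13.2 = 1.3462; ρ = a/c = 0.2692
Σ_{k=0}^{4} a^k/k! (terms k=0..4) = 1.00000 + 1.34621 + 0.90614 + 0.40662 + 0.13685 = 3.79583
Tail: a^5/(5!(1−ρ)) = 4.42148/(120·0.7308) = 0.05042
P₀ = 1/(3.79583 + 0.05042) = 1/3.84625 = 0.259994

Final: 0.259994


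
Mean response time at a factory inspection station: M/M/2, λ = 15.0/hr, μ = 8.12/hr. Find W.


a = 1.8473; ρ = 0.9236; P₀ = 0.039693
Lq = P₀·a^c·ρ/(c!(1−ρ)²) = 10.72964
Wq = Lq/λ = 10.72964/15.0 = 0.71531 hr
W = Wq + 1/μ = 0.71531 + 0.12315 = 0.83846 hr

Final: 0.83846 hr


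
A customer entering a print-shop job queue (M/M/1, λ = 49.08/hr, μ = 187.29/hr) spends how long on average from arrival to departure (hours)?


W = 1/(μ−λ) = 1/(187.29 − 49.08) = 1/138.21 = 0.007235 hr

Final: 0.007235 hr


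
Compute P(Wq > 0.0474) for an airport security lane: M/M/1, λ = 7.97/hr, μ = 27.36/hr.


ρ = 7.97/27.36 = 0.2913
P(Wq > t) = ρ·e^{−(μ−λ)t} = 0.2913·e^{−0.9191}
= 0.2913·0.398883 = 0.116195

Final: 0.116195


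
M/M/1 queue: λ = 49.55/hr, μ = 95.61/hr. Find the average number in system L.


ρ = λ/μ = 49.55/95.61 = 0.5183
L = ρ/(1−ρ) = 0.5183/(1 − 0.5183) = 0.5183/0.4817 = 1.0758

Final: 1.0758


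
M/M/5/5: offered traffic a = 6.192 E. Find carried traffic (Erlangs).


B(5,6.192) = 0.373598 (Erlang-B)
Carried load = a(1 − B) = 6.192·(1 − 0.373598) = 6.192·0.626402 = 3.8787 E

Final: 3.8787 Erlangs


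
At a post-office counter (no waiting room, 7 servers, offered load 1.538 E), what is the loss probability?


B(c,a) = (a^c/c!) / Σ_{k=0}^{c} a^k/k!
a^7/7! = 0.004039
Σ terms (k=0..7): 1.00000 + 1.53800 + 1.18272 + 0.60634 + 0.23314 + 0.07171 + 0.01838 + 0.004039 = 4.654338
B = 0.004039/4.654338 = 0.0008678

Final: 0.0008678


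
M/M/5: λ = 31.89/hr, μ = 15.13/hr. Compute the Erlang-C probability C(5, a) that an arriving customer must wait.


a = λ/μ = 2.1077; ρ = a/5 = 0.4215
P₀ = 0.120319 (from M/M/c formula)
C(c,a) = [a^c/(c!(1−ρ))]·P₀ = [41.59853/(120·0.5785)]·0.120319
= 0.59928·0.120319 = 0.072105

Final: 0.072105


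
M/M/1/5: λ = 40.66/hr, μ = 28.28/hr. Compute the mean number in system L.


ρ = 40.66/28.28 = 1.4378
L = ρ[1 − (K+1)ρ^K + Kρ^(K+1)] / [(1−ρ)(1−ρ^(K+1))]
Numerator: 1.4378·(1 − 6·6.143839 + 5·8.833398) = 11.939139
Denominator: (-0.4378)·(-7.833398) = 3.429189
L = 11.939139/3.429189 = 3.4816

Final: 3.4816


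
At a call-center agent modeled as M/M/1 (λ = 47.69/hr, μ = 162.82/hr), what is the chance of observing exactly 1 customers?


ρ = 47.69/162.82 = 0.2929
P_n = (1−ρ)·ρ^n = (1 − 0.2929)·0.2929^1 = 0.7071·0.292900 = 0.207110

Final: 0.207110


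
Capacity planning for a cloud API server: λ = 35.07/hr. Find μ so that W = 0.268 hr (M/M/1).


W = 1/(μ−λ) ⇒ μ − λ = 1/W = 1/0.268 = 3.7313
μ = λ + 1/W = 35.07 + 3.7313 = 38.8013 per hr

Final: 38.8013 /hr


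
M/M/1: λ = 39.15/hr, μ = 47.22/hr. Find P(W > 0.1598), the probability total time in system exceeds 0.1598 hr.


W ~ Exponential(μ−λ) for M/M/1.
μ − λ = 47.22 − 39.15 = 8.0700
P(W > t) = e^{−(μ−λ)t} = e^{−1.2896} = 0.275385

Final: 0.275385


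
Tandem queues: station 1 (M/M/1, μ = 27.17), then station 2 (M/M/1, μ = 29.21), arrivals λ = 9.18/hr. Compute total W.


Each node sees arrival rate λ = 9.18/hr (tandem ⇒ throughput preserved).
W₁ = 1/(μ₁−λ) = 1/(27.17−9.18) = 0.05559 hr
W₂ = 1/(μ₂−λ) = 1/(29.21−9.18) = 0.04993 hr
W_total = W₁ + W₂ = 0.05559 + 0.04993 = 0.10551 hr

Final: 0.10551 hr


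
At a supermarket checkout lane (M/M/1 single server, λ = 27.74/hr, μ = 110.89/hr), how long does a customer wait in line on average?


ρ = 27.74/110.89 = 0.2502
Wq = ρ/(μ−λ) = 0.2502/(110.89 − 27.74) = 0.2502/83.15 = 0.003009 hr

Final: 0.003009 hr


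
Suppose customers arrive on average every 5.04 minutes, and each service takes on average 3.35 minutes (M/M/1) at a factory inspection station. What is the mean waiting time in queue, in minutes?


λ = 60/5.04 = 11.9048 /hr
μ = 60/3.35 = 17.9104 /hr
ρ = λ/μ = 11.9048/17.9104 = 0.6647
Wq = ρ/(μ−λ) = 0.6647/(17.9104−11.9048) = 0.11068 hr
In minutes: 0.11068·60 = 6.641 min

Final: 6.641 min


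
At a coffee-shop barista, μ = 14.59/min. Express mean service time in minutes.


Mean service time = 1/μ = 1/14.59 minute = 0.06854 minute
In minutes: 0.06854 × 1 = 0.06854 min

Final: 0.06854 min


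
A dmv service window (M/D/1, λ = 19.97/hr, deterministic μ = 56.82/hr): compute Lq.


ρ = 19.97/56.82 = 0.3515
M/D/1: Lq = ρ²/(2(1−ρ)) = 0.1235/(2·0.6485) = 0.09523

Final: 0.09523


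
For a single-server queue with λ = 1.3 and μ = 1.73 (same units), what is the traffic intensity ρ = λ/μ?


ρ = λ/μ = 1.3/1.73 = 0.7514

Final: 0.7514


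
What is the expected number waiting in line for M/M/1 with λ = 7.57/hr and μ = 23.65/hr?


ρ = 7.57/23.65 = 0.3201
Lq = ρ²/(1−ρ) = 0.1025/0.6799 = 0.1507

Final: 0.1507


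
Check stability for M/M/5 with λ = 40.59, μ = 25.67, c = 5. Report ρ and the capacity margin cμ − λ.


Total capacity cμ = 5·25.67 = 128.35/hr
ρ = λ/(cμ) = 40.59/128.35 = 0.3162
Stable ⇔ ρ < 1: YES
Spare capacity = cμ − λ = 128.35 − 40.59 = 87.76/hr

Final: ρ = 0.3162; stable; margin = 87.76/hr


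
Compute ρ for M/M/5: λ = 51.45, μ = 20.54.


ρ = λ/(cμ) = 51.45/(5·20.54) = 51.45/102.70 = 0.5010

Final: 0.5010


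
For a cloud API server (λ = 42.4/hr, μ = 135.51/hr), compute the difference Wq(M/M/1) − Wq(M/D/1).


ρ = 42.4/135.51 = 0.3129
Wq(M/M/1) = ρ/(μ−λ) = 0.3129/93.11 = 0.003360 hr
Wq(M/D/1) = ρ/(2(μ−λ)) = 0.001680 hr
Savings = 0.003360 − 0.001680 = 0.001680 hr

Final: 0.001680 hr


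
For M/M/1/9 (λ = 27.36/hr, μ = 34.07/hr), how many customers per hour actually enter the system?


ρ = 0.8031; P_K = (1−ρ)ρ^9/(1−ρ^10) = 0.030790
λ_eff = λ(1 − P_K) = 27.36·(1 − 0.030790) = 27.36·0.969210 = 26.5176 /hr

Final: 26.5176 /hr


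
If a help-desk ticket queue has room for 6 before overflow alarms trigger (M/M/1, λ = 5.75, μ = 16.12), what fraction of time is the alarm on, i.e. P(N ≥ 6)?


ρ = 5.75/16.12 = 0.3567
P(N ≥ n) = ρ^n = 0.3567^6 = 0.002060

Final: 0.002060


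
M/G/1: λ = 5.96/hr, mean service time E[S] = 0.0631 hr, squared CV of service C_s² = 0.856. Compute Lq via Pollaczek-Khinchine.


ρ = λ·E[S] = 5.96·0.0631 = 0.3761
Lq = ρ²(1+C_s²)/(2(1−ρ)) = 0.1414·(1+0.856)/(2·0.6239)
= 0.1414·1.8560/1.2478 = 0.21036

Final: 0.21036


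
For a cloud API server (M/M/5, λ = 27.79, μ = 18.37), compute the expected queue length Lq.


a = λ/μ = 1.5128; ρ = a/5 = 0.3026
P₀ = 0.219927
Lq = P₀·a^c·ρ / (c!·(1−ρ)²) = 0.219927·7.92313·0.3026/(120·0.48642)
= 0.009032

Final: 0.009032


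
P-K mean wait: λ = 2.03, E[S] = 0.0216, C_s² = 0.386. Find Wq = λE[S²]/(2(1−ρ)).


ρ = λ·E[S] = 2.03·0.0216 = 0.04385
E[S²] = E[S]²(1+C_s²) = 0.0216²·(1+0.386) = 0.0006467
Wq = λ·E[S²]/(2(1−ρ)) = 2.03·0.0006467/(2·0.9562) = 0.0006865 hr

Final: 0.0006865 hr


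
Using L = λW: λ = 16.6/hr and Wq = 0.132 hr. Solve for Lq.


Lq = λWq = 16.6·0.132 = 2.1912

Final: 2.1912


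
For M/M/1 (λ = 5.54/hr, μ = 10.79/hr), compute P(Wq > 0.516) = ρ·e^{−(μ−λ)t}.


ρ = 5.54/10.79 = 0.5134
P(Wq > t) = ρ·e^{−(μ−λ)t} = 0.5134·e^{−2.7090}
= 0.5134·0.066603 = 0.034197

Final: 0.034197


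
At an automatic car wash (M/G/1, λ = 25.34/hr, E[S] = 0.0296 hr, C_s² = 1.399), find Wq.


ρ = λ·E[S] = 25.34·0.0296 = 0.7501
E[S²] = E[S]²(1+C_s²) = 0.0296²·(1+1.399) = 0.002102
Wq = λ·E[S²]/(2(1−ρ)) = 25.34·0.002102/(2·0.2499) = 0.10655 hr

Final: 0.10655 hr


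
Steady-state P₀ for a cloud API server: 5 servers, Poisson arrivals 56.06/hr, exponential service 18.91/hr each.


a = λ/μ = 56.06/18.91 = 2.9646; ρ = a/c = 0.5929
Σ_{k=0}^{4} a^k/k! (terms k=0..4) = 1.00000 + 2.96457 + 4.39433 + 4.34244 + 3.21836 = 15.91970
Tail: a^5/(5!(1−ρ)) = 228.98542/(120·0.4071) = 4.68749
P₀ = 1/(15.91970 + 4.68749) = 1/20.60719 = 0.048527

Final: 0.048527


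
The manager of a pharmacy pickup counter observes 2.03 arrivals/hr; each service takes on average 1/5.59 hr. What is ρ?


ρ = λ/μ = 2.03/5.59 = 0.3631

Final: 0.3631


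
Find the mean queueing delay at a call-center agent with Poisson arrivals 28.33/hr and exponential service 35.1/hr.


ρ = 28.33/35.1 = 0.8071
Wq = ρ/(μ−λ) = 0.8071/(35.1 − 28.33) = 0.8071/6.77 = 0.1192 hr

Final: 0.1192 hr


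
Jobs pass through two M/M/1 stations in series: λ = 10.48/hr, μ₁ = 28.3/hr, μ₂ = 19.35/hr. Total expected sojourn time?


Each node sees arrival rate λ = 10.48/hr (tandem ⇒ throughput preserved).
W₁ = 1/(μ₁−λ) = 1/(28.3−10.48) = 0.05612 hr
W₂ = 1/(μ₂−λ) = 1/(19.35−10.48) = 0.11274 hr
W_total = W₁ + W₂ = 0.05612 + 0.11274 = 0.16886 hr

Final: 0.16886 hr


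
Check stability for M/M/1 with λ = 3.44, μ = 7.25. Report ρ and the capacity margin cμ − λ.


Total capacity cμ = 1·7.25 = 7.25/hr
ρ = λ/(cμ) = 3.44/7.25 = 0.4745
Stable ⇔ ρ < 1: YES
Spare capacity = cμ − λ = 7.25 − 3.44 = 3.81/hr

Final: ρ = 0.4745; stable; margin = 3.81/hr


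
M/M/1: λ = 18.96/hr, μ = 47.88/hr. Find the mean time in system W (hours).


W = 1/(μ−λ) = 1/(47.88 − 18.96) = 1/28.92 = 0.03458 hr

Final: 0.03458 hr


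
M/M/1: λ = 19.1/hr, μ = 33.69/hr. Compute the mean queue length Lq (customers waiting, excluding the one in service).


ρ = 19.1/33.69 = 0.5669
Lq = ρ²/(1−ρ) = 0.3214/0.4331 = 0.7422

Final: 0.7422


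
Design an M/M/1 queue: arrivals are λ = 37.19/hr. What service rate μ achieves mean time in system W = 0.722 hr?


W = 1/(μ−λ) ⇒ μ − λ = 1/W = 1/0.722 = 1.3850
μ = λ + 1/W = 37.19 + 1.3850 = 38.5750 per hr

Final: 38.5750 /hr


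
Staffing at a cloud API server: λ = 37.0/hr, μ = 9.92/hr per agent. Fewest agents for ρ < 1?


Stability requires cμ > λ ⇔ c > λ/μ.
λ/μ = 37.0/9.92 = 3.7298
Minimum integer c = ⌊3.7298⌋ + 1 = 4
Check: 4·9.92 = 39.68 > 37.0, while 3·9.92 = 29.76 ≤ 37.0

Final: 4 servers


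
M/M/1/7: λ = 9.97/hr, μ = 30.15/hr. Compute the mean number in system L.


ρ = 9.97/30.15 = 0.3307
L = ρ[1 − (K+1)ρ^K + Kρ^(K+1)] / [(1−ρ)(1−ρ^(K+1))]
Numerator: 0.3307·(1 − 8·0.0004324 + 7·0.0001430) = 0.329867
Denominator: (0.6693)·(0.999857) = 0.669224
L = 0.329867/0.669224 = 0.4929

Final: 0.4929


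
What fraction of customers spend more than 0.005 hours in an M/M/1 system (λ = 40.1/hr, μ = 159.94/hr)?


W ~ Exponential(μ−λ) for M/M/1.
μ − λ = 159.94 − 40.1 = 119.8400
P(W > t) = e^{−(μ−λ)t} = e^{−0.5992} = 0.549251

Final: 0.549251


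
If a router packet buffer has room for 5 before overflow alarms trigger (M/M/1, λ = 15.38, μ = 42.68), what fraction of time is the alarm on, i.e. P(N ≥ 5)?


ρ = 15.38/42.68 = 0.3604
P(N ≥ n) = ρ^n = 0.3604^5 = 0.006077

Final: 0.006077


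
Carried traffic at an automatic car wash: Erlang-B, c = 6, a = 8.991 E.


B(6,8.991) = 0.440091 (Erlang-B)
Carried load = a(1 − B) = 8.991·(1 − 0.440091) = 8.991·0.559909 = 5.0341 E

Final: 5.0341 Erlangs


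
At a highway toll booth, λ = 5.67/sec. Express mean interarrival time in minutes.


Mean interarrival time = 1/λ = 1/5.67 second = 0.17637 second
In minutes: 0.17637 × 0.0166667 = 0.002939 min

Final: 0.002939 min


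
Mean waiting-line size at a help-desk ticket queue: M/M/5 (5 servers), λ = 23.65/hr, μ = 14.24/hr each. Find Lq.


a = λ/μ = 1.6608; ρ = a/5 = 0.3322
P₀ = 0.189460
Lq = P₀·a^c·ρ / (c!·(1−ρ)²) = 0.189460·12.63589·0.3322/(120·0.44601)
= 0.01486

Final: 0.01486


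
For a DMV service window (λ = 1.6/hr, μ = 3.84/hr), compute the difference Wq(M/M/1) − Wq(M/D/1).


ρ = 1.6/3.84 = 0.4167
Wq(M/M/1) = ρ/(μ−λ) = 0.4167/2.24 = 0.18601 hr
Wq(M/D/1) = ρ/(2(μ−λ)) = 0.09301 hr
Savings = 0.18601 − 0.09301 = 0.09301 hr

Final: 0.09301 hr


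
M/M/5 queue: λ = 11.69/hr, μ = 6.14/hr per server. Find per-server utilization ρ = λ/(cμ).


ρ = λ/(cμ) = 11.69/(5·6.14) = 11.69/30.70 = 0.3808

Final: 0.3808


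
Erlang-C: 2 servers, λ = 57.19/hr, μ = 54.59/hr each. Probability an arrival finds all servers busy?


a = λ/μ = 1.0476; ρ = a/2 = 0.5238
P₀ = 0.312496 (from M/M/c formula)
C(c,a) = [a^c/(c!(1−ρ))]·P₀ = [1.09752/(2·0.4762)]·0.312496
= 1.15241·0.312496 = 0.360124

Final: 0.360124


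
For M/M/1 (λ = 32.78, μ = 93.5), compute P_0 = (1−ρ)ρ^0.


ρ = 32.78/93.5 = 0.3506
P_n = (1−ρ)·ρ^n = (1 − 0.3506)·0.3506^0 = 0.6494·1.000000 = 0.649412

Final: 0.649412


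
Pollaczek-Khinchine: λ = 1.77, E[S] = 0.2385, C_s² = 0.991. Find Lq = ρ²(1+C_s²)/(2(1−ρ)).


ρ = λ·E[S] = 1.77·0.2385 = 0.4221
Lq = ρ²(1+C_s²)/(2(1−ρ)) = 0.1782·(1+0.991)/(2·0.5779)
= 0.1782·1.9910/1.1557 = 0.30701

Final: 0.30701


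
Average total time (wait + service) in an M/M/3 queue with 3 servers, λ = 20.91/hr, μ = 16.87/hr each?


a = 1.2395; ρ = 0.4132; P₀ = 0.281814
Lq = P₀·a^c·ρ/(c!(1−ρ)²) = 0.10730
Wq = Lq/λ = 0.10730/20.91 = 0.005132 hr
W = Wq + 1/μ = 0.005132 + 0.05928 = 0.06441 hr

Final: 0.06441 hr


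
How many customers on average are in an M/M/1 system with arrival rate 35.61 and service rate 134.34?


ρ = λ/μ = 35.61/134.34 = 0.2651
L = ρ/(1−ρ) = 0.2651/(1 − 0.2651) = 0.2651/0.7349 = 0.3607

Final: 0.3607


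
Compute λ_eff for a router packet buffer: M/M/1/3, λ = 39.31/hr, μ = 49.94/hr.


ρ = 0.7871; P_K = (1−ρ)ρ^3/(1−ρ^4) = 0.168499
λ_eff = λ(1 − P_K) = 39.31·(1 − 0.168499) = 39.31·0.831501 = 32.6863 /hr

Final: 32.6863 /hr


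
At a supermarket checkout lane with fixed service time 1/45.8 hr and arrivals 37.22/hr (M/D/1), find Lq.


ρ = 37.22/45.8 = 0.8127
M/D/1: Lq = ρ²/(2(1−ρ)) = 0.6604/(2·0.1873) = 1.76267

Final: 1.76267


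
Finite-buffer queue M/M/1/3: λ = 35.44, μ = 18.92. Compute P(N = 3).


ρ = λ/μ = 35.44/18.92 = 1.8732
P_K = (1−ρ)ρ^K/(1−ρ^(K+1)) = (-0.8732·6.572306)/(1 − 12.310915)
= -5.738609/-11.310915 = 0.507351

Final: 0.507351


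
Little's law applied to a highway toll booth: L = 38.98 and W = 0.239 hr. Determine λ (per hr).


λ = L/W = 38.98/0.239 = 163.0962 /hr

Final: 163.0962 /hr


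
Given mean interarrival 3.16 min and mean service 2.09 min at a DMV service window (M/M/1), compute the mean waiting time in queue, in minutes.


λ = 60/3.16 = 18.9873 /hr
μ = 60/2.09 = 28.7081 /hr
ρ = λ/μ = 18.9873/28.7081 = 0.6614
Wq = ρ/(μ−λ) = 0.6614/(28.7081−18.9873) = 0.06804 hr
In minutes: 0.06804·60 = 4.082 min

Final: 4.082 min


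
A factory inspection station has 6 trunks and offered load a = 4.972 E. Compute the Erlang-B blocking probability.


B(c,a) = (a^c/c!) / Σ_{k=0}^{c} a^k/k!
a^6/6! = 20.982355
Σ terms (k=0..6): 1.00000 + 4.97200 + 12.36039 + 20.48529 + 25.46322 + 25.32062 + 20.98235 = 110.583872
B = 20.982355/110.583872 = 0.189742

Final: 0.189742


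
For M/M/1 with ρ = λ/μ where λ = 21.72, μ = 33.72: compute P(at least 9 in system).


ρ = 21.72/33.72 = 0.6441
P(N ≥ n) = ρ^n = 0.6441^9 = 0.019088

Final: 0.019088


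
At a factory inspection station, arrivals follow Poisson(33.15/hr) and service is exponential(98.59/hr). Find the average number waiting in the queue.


ρ = 33.15/98.59 = 0.3362
Lq = ρ²/(1−ρ) = 0.1131/0.6638 = 0.1703

Final: 0.1703


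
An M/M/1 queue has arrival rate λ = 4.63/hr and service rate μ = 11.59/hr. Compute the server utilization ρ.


ρ = λ/μ = 4.63/11.59 = 0.3995

Final: 0.3995


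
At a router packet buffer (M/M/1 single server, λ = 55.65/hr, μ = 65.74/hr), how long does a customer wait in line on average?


ρ = 55.65/65.74 = 0.8465
Wq = ρ/(μ−λ) = 0.8465/(65.74 − 55.65) = 0.8465/10.09 = 0.08390 hr

Final: 0.08390 hr


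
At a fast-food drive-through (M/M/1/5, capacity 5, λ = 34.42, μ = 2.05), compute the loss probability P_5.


ρ = λ/μ = 34.42/2.05 = 16.7902
P_K = (1−ρ)ρ^K/(1−ρ^(K+1)) = (-15.7902·1334396.900965)/(1 − 22404849.429856)
= -21070452.528891/-22404848.429856 = 0.940442

Final: 0.940442


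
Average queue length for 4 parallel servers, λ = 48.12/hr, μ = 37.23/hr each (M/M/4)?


a = λ/μ = 1.2925; ρ = a/4 = 0.3231
P₀ = 0.273265
Lq = P₀·a^c·ρ / (c!·(1−ρ)²) = 0.273265·2.79081·0.3231/(24·0.45816)
= 0.02241

Final: 0.02241


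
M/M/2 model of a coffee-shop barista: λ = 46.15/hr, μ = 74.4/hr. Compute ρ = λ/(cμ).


ρ = λ/(cμ) = 46.15/(2·74.4) = 46.15/148.80 = 0.3101

Final: 0.3101


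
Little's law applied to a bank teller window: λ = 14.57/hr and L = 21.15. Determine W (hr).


W = L/λ = 21.15/14.57 = 1.4516 hr

Final: 1.4516 hr


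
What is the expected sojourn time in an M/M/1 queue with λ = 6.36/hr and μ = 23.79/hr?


W = 1/(μ−λ) = 1/(23.79 − 6.36) = 1/17.43 = 0.05737 hr

Final: 0.05737 hr


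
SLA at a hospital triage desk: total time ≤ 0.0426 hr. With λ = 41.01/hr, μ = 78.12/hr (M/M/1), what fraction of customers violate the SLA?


W ~ Exponential(μ−λ) for M/M/1.
μ − λ = 78.12 − 41.01 = 37.1100
P(W > t) = e^{−(μ−λ)t} = e^{−1.5809} = 0.205793

Final: 0.205793


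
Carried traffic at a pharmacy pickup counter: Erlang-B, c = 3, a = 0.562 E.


B(3,0.562) = 0.016910 (Erlang-B)
Carried load = a(1 − B) = 0.562·(1 − 0.016910) = 0.562·0.983090 = 0.5525 E

Final: 0.5525 Erlangs


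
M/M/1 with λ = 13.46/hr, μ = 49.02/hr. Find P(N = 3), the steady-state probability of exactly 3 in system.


ρ = 13.46/49.02 = 0.2746
P_n = (1−ρ)·ρ^n = (1 − 0.2746)·0.2746^3 = 0.7254·0.020702 = 0.015018

Final: 0.015018


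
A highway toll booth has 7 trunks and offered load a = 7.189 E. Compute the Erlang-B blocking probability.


B(c,a) = (a^c/c!) / Σ_{k=0}^{c} a^k/k!
a^7/7! = 196.901420
Σ terms (k=0..7): 1.00000 + 7.18900 + 25.84086 + 61.92332 + 111.29168 + 160.01518 + 191.72485 + 196.90142 = 755.886300
B = 196.901420/755.886300 = 0.260491

Final: 0.260491


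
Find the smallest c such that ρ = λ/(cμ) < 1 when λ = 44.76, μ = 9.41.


Stability requires cμ > λ ⇔ c > λ/μ.
λ/μ = 44.76/9.41 = 4.7566
Minimum integer c = ⌊4.7566⌋ + 1 = 5
Check: 5·9.41 = 47.05 > 44.76, while 4·9.41 = 37.64 ≤ 44.76

Final: 5 servers


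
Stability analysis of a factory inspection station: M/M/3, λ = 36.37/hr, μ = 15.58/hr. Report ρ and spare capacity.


Total capacity cμ = 3·15.58 = 46.74/hr
ρ = λ/(cμ) = 36.37/46.74 = 0.7781
Stable ⇔ ρ < 1: YES
Spare capacity = cμ − λ = 46.74 − 36.37 = 10.37/hr

Final: ρ = 0.7781; stable; margin = 10.37/hr


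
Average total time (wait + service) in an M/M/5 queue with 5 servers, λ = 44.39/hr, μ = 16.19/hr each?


a = 2.7418; ρ = 0.5484; P₀ = 0.061921
Lq = P₀·a^c·ρ/(c!(1−ρ)²) = 0.21495
Wq = Lq/λ = 0.21495/44.39 = 0.004842 hr
W = Wq + 1/μ = 0.004842 + 0.06177 = 0.06661 hr

Final: 0.06661 hr


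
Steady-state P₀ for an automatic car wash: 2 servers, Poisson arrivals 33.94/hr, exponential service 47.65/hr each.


a = λ/μ = 33.94/47.65 = 0.7123; ρ = a/c = 0.3561
Σ_{k=0}^{1} a^k/k! (terms k=0..1) = 1.00000 + 0.71228 = 1.71228
Tail: a^2/(2!(1−ρ)) = 0.50734/(2·0.6439) = 0.39398
P₀ = 1/(1.71228 + 0.39398) = 1/2.10626 = 0.474776

Final: 0.474776


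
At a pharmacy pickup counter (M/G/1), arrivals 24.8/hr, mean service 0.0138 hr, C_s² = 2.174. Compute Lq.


ρ = λ·E[S] = 24.8·0.0138 = 0.3422
Lq = ρ²(1+C_s²)/(2(1−ρ)) = 0.1171·(1+2.174)/(2·0.6578)
= 0.1171·3.1740/1.3155 = 0.28260

Final: 0.28260


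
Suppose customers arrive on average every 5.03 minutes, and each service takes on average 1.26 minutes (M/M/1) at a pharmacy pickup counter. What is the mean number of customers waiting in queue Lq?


λ = 60/5.03 = 11.9284 /hr
μ = 60/1.26 = 47.6190 /hr
ρ = λ/μ = 11.9284/47.6190 = 0.2505
Lq = ρ²/(1−ρ) = 0.06275/0.7495 = 0.08372

Final: 0.08372


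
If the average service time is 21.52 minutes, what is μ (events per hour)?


μ = 1/(service time) in consistent units.
1 hour = 60 min, so μ = 60/21.52 = 2.7881 per hour

Final: 2.7881 /hr


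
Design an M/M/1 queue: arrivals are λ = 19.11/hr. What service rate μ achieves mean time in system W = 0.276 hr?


W = 1/(μ−λ) ⇒ μ − λ = 1/W = 1/0.276 = 3.6232
μ = λ + 1/W = 19.11 + 3.6232 = 22.7332 per hr

Final: 22.7332 /hr


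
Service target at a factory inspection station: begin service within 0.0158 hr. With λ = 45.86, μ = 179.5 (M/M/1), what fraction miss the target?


ρ = 45.86/179.5 = 0.2555
P(Wq > t) = ρ·e^{−(μ−λ)t} = 0.2555·e^{−2.1115}
= 0.2555·0.121055 = 0.030928

Final: 0.030928


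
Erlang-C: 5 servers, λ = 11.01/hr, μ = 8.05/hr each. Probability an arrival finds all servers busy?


a = λ/μ = 1.3677; ρ = a/5 = 0.2735
P₀ = 0.254446 (from M/M/c formula)
C(c,a) = [a^c/(c!(1−ρ))]·P₀ = [4.78583/(120·0.7265)]·0.254446
= 0.05490·0.254446 = 0.013969

Final: 0.013969


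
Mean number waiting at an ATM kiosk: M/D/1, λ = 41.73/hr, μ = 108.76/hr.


ρ = 41.73/108.76 = 0.3837
M/D/1: Lq = ρ²/(2(1−ρ)) = 0.1472/(2·0.6163) = 0.11943

Final: 0.11943


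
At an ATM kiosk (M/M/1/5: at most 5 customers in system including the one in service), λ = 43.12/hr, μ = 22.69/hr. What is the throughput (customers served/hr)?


ρ = 1.9004; P_K = (1−ρ)ρ^5/(1−ρ^6) = 0.484071
λ_eff = λ(1 − P_K) = 43.12·(1 − 0.484071) = 43.12·0.515929 = 22.2469 /hr

Final: 22.2469 /hr


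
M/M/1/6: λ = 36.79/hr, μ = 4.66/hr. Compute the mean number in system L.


ρ = 36.79/4.66 = 7.8948
L = ρ[1 − (K+1)ρ^K + Kρ^(K+1)] / [(1−ρ)(1−ρ^(K+1))]
Numerator: 7.8948·(1 − 7·242138.153838 + 6·1911644.351867) = 77171367.438451
Denominator: (-6.8948)·(-1911643.351867) = 13180493.754395
L = 77171367.438451/13180493.754395 = 5.8550

Final: 5.8550


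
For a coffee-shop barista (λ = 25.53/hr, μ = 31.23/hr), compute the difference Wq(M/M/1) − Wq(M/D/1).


ρ = 25.53/31.23 = 0.8175
Wq(M/M/1) = ρ/(μ−λ) = 0.8175/5.70 = 0.14342 hr
Wq(M/D/1) = ρ/(2(μ−λ)) = 0.07171 hr
Savings = 0.14342 − 0.07171 = 0.07171 hr

Final: 0.07171 hr


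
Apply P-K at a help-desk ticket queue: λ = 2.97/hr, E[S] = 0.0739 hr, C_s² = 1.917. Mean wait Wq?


ρ = λ·E[S] = 2.97·0.0739 = 0.2195
E[S²] = E[S]²(1+C_s²) = 0.0739²·(1+1.917) = 0.015930
Wq = λ·E[S²]/(2(1−ρ)) = 2.97·0.015930/(2·0.7805) = 0.03031 hr

Final: 0.03031 hr


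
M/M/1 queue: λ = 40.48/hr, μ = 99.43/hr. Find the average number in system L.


ρ = λ/μ = 40.48/99.43 = 0.4071
L = ρ/(1−ρ) = 0.4071/(1 − 0.4071) = 0.4071/0.5929 = 0.6867

Final: 0.6867


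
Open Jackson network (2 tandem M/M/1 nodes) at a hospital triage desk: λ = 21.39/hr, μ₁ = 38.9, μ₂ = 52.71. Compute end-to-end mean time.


Each node sees arrival rate λ = 21.39/hr (tandem ⇒ throughput preserved).
W₁ = 1/(μ₁−λ) = 1/(38.9−21.39) = 0.05711 hr
W₂ = 1/(μ₂−λ) = 1/(52.71−21.39) = 0.03193 hr
W_total = W₁ + W₂ = 0.05711 + 0.03193 = 0.08904 hr

Final: 0.08904 hr


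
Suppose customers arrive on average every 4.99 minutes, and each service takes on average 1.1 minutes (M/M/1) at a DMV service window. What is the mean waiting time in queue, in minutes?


λ = 60/4.99 = 12.0240 /hr
μ = 60/1.1 = 54.5455 /hr
ρ = λ/μ = 12.0240/54.5455 = 0.2204
Wq = ρ/(μ−λ) = 0.2204/(54.5455−12.0240) = 0.005184 hr
In minutes: 0.005184·60 = 0.3111 min

Final: 0.3111 min


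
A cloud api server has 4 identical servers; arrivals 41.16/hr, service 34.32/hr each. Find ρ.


ρ = λ/(cμ) = 41.16/(4·34.32) = 41.16/137.28 = 0.2998

Final: 0.2998


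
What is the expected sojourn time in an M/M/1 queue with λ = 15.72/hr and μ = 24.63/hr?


W = 1/(μ−λ) = 1/(24.63 − 15.72) = 1/8.91 = 0.1122 hr

Final: 0.1122 hr


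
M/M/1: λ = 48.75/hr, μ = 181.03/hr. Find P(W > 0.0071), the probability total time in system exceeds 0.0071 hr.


W ~ Exponential(μ−λ) for M/M/1.
μ − λ = 181.03 − 48.75 = 132.2800
P(W > t) = e^{−(μ−λ)t} = e^{−0.9392} = 0.390945

Final: 0.390945


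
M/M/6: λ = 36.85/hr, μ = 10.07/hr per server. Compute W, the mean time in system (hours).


a = 3.6594; ρ = 0.6099; P₀ = 0.024383
Lq = P₀·a^c·ρ/(c!(1−ρ)²) = 0.32592
Wq = Lq/λ = 0.32592/36.85 = 0.008844 hr
W = Wq + 1/μ = 0.008844 + 0.09930 = 0.10815 hr

Final: 0.10815 hr


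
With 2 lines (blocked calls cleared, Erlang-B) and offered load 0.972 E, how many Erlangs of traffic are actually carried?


B(2,0.972) = 0.193255 (Erlang-B)
Carried load = a(1 − B) = 0.972·(1 − 0.193255) = 0.972·0.806745 = 0.7842 E

Final: 0.7842 Erlangs


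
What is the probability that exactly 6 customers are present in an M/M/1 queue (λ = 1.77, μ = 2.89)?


ρ = 1.77/2.89 = 0.6125
P_n = (1−ρ)·ρ^n = (1 − 0.6125)·0.6125^6 = 0.3875·0.052778 = 0.020454

Final: 0.020454


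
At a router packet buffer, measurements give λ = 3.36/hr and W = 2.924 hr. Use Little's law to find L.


L = λW = 3.36·2.924 = 9.8246

Final: 9.8246


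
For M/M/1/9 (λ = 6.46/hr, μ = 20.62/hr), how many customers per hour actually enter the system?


ρ = 0.3133; P_K = (1−ρ)ρ^9/(1−ρ^10) = 0.00001997
λ_eff = λ(1 − P_K) = 6.46·(1 − 0.00001997) = 6.46·0.999980 = 6.4599 /hr

Final: 6.4599 /hr


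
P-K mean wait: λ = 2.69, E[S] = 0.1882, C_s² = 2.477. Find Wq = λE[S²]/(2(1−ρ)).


ρ = λ·E[S] = 2.69·0.1882 = 0.5063
E[S²] = E[S]²(1+C_s²) = 0.1882²·(1+2.477) = 0.123153
Wq = λ·E[S²]/(2(1−ρ)) = 2.69·0.123153/(2·0.4937) = 0.33548 hr

Final: 0.33548 hr


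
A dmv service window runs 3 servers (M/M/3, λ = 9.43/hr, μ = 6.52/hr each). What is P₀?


a = λ/μ = 9.43/6.52 = 1.4463; ρ = a/c = 0.4821
Σ_{k=0}^{2} a^k/k! (terms k=0..2) = 1.00000 + 1.44632 + 1.04592 = 3.49224
Tail: a^3/(3!(1−ρ)) = 3.02547/(6·0.5179) = 0.97364
P₀ = 1/(3.49224 + 0.97364) = 1/4.46588 = 0.223920

Final: 0.223920


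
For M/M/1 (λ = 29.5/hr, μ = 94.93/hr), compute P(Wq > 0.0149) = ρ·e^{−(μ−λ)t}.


ρ = 29.5/94.93 = 0.3108
P(Wq > t) = ρ·e^{−(μ−λ)t} = 0.3108·e^{−0.9749}
= 0.3108·0.377227 = 0.117225

Final: 0.117225


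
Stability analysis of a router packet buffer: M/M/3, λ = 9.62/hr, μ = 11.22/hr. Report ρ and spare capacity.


Total capacity cμ = 3·11.22 = 33.66/hr
ρ = λ/(cμ) = 9.62/33.66 = 0.2858
Stable ⇔ ρ < 1: YES
Spare capacity = cμ − λ = 33.66 − 9.62 = 24.04/hr

Final: ρ = 0.2858; stable; margin = 24.04/hr
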